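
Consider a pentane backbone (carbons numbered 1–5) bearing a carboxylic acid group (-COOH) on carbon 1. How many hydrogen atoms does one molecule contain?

Atom tally by fragment:
  HOOCCH2 → C:2 H:3 O:2
  CH2 → C:1 H:2
  CH2 → C:1 H:2
  CH2 → C:1 H:2
  CH3 → C:1 H:3
Element totals:
  C: 6
  H: 12
  O: 2

12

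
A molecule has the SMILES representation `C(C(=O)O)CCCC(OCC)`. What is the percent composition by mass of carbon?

59.98%

Atom tally by fragment:
  HOOCCH2 → C:2 H:3 O:2
  CH2 → C:1 H:2
  CH2 → C:1 H:2
  CH2 → C:1 H:2
  CH2OC2H5 → C:3 H:7 O:1
Element totals:
  C: 8
  H: 16
  O: 3
Molecular formula: C8H16O3.
Molar mass = 160.213 g/mol.
Mass from C: 8 × 12.011 = 96.088 g/mol.
%C = 96.088 / 160.213 × 100 = 59.98%.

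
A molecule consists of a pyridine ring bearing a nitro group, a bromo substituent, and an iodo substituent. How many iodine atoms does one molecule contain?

1

Atom tally by fragment:
  pyridine ring core → C:5 H:5 N:1
  (− 3 ring H displaced by substituents)
  + NO2 → N:1 O:2
  + Br → Br:1
  + I → I:1
Element totals:
  C: 5
  H: 2
  Br: 1
  I: 1
  N: 2
  O: 2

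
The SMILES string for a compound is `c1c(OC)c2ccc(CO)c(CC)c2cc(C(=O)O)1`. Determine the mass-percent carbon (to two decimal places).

69.22%

Atom tally by fragment:
  naphthalene ring system core → C:10 H:8
  (− 4 ring H displaced by substituents)
  + OCH3 → C:1 H:3 O:1
  + CH2OH → C:1 H:3 O:1
  + C2H5 → C:2 H:5
  + COOH → C:1 H:1 O:2
Element totals:
  C: 15
  H: 16
  O: 4
Molecular formula: C15H16O4.
Molar mass = 260.289 g/mol.
Mass from C: 15 × 12.011 = 180.165 g/mol.
%C = 180.165 / 260.289 × 100 = 69.22%.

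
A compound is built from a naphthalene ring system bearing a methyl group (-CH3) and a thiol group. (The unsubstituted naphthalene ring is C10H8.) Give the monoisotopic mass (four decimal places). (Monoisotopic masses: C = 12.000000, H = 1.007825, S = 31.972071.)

Atom tally by fragment:
  naphthalene ring system core → C:10 H:8
  (− 2 ring H displaced by substituents)
  + CH3 → C:1 H:3
  + SH → S:1 H:1
Element totals:
  C: 11
  H: 10
  S: 1
Molecular formula: C11H10S.
  M = 11(12.0) + 10(1.007825) + 31.972071
    = 132.000000 + 10.078250 + 31.972071 = 174.050321

174.0503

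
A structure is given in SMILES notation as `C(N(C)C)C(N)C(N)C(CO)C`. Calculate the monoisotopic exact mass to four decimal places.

175.1685

Atom tally by fragment:
  (CH3)2NCH2 → C:3 H:8 N:1
  CH(NH2) → C:1 H:3 N:1
  CH(NH2) → C:1 H:3 N:1
  CH(CH2OH) → C:2 H:4 O:1
  CH3 → C:1 H:3
Element totals:
  C: 8
  H: 21
  N: 3
  O: 1
Molecular formula: C8H21N3O.
  M = 8(12.0) + 21(1.007825) + 3(14.003074) + 15.994915
    = 96.000000 + 21.164325 + 42.009222 + 15.994915 = 175.168462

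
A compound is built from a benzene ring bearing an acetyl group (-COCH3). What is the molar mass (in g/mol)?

120.15 g/mol

Atom tally by fragment:
  benzene ring core → C:6 H:6
  (− 1 ring H displaced by substituents)
  + COCH3 → C:2 H:3 O:1
Element totals:
  C: 8
  H: 8
  O: 1
Molecular formula: C8H8O.
  M = 8(12.011) + 8(1.008) + 15.999
    = 96.088 + 8.064 + 15.999 = 120.151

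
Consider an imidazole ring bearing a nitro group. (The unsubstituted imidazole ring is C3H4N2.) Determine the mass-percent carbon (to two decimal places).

Atom tally by fragment:
  imidazole ring core → C:3 H:4 N:2
  (− 1 ring H displaced by substituents)
  + NO2 → N:1 O:2
Element totals:
  C: 3
  H: 3
  N: 3
  O: 2
Molecular formula: C3H3N3O2.
Molar mass = 113.076 g/mol.
Mass from C: 3 × 12.011 = 36.033 g/mol.
%C = 36.033 / 113.076 × 100 = 31.87%.

31.87%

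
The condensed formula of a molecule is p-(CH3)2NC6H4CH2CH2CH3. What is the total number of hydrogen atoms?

17

Atom tally by fragment:
  benzene ring core → C:6 H:6
  (− 2 ring H displaced by substituents)
  + N(CH3)2 → N:1 C:2 H:6
  + CH2CH2CH3 → C:3 H:7
Element totals:
  C: 11
  H: 17
  N: 1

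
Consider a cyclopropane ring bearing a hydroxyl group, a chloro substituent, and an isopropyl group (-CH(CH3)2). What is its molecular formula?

C6H11ClO

Atom tally by fragment:
  cyclopropane ring core → C:3 H:6
  (− 3 ring H displaced by substituents)
  + OH → O:1 H:1
  + Cl → Cl:1
  + CH(CH3)2 → C:3 H:7
Element totals:
  C: 6
  H: 11
  Cl: 1
  O: 1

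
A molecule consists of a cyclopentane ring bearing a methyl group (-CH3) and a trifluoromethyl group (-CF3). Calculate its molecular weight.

Atom tally by fragment:
  cyclopentane ring core → C:5 H:10
  (− 2 ring H displaced by substituents)
  + CH3 → C:1 H:3
  + CF3 → C:1 F:3
Element totals:
  C: 7
  H: 11
  F: 3
Molecular formula: C7H11F3.
  M = 7(12.011) + 11(1.008) + 3(18.998)
    = 84.077 + 11.088 + 56.994 = 152.159

152.16 g/mol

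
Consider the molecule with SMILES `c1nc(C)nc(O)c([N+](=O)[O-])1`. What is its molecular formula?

C5H5N3O3

Atom tally by fragment:
  pyrimidine ring core → C:4 H:4 N:2
  (− 3 ring H displaced by substituents)
  + CH3 → C:1 H:3
  + OH → O:1 H:1
  + NO2 → N:1 O:2
Element totals:
  C: 5
  H: 5
  N: 3
  O: 3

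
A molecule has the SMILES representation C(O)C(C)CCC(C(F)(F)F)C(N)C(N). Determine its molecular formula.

C9H19F3N2O

Atom tally by fragment:
  HOCH2 → C:1 H:3 O:1
  CH(CH3) → C:2 H:4
  CH2 → C:1 H:2
  CH2 → C:1 H:2
  CH(CF3) → C:2 H:1 F:3
  CH(NH2) → C:1 H:3 N:1
  CH2NH2 → C:1 H:4 N:1
Element totals:
  C: 9
  H: 19
  F: 3
  N: 2
  O: 1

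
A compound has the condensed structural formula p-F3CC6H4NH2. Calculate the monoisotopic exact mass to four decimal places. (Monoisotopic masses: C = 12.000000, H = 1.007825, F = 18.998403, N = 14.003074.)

Element totals:
  C: 7
  H: 6
  F: 3
  N: 1
Molecular formula: C7H6F3N.
  M = 7(12.0) + 6(1.007825) + 3(18.998403) + 14.003074
    = 84.000000 + 6.046950 + 56.995209 + 14.003074 = 161.045233

161.0452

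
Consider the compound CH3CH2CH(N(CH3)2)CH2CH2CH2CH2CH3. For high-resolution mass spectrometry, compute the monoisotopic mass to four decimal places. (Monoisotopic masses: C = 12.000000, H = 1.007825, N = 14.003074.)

Atom tally by fragment:
  CH3 → C:1 H:3
  CH2 → C:1 H:2
  CH(N(CH3)2) → C:3 H:7 N:1
  CH2 → C:1 H:2
  CH2 → C:1 H:2
  CH2 → C:1 H:2
  CH2 → C:1 H:2
  CH3 → C:1 H:3
Element totals:
  C: 10
  H: 23
  N: 1
Molecular formula: C10H23N.
  M = 10(12.0) + 23(1.007825) + 14.003074
    = 120.000000 + 23.179975 + 14.003074 = 157.183049

157.1830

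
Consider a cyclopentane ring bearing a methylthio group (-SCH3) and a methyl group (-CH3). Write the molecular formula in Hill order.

Atom tally by fragment:
  cyclopentane ring core → C:5 H:10
  (− 2 ring H displaced by substituents)
  + SCH3 → C:1 H:3 S:1
  + CH3 → C:1 H:3
Element totals:
  C: 7
  H: 14
  S: 1

C7H14S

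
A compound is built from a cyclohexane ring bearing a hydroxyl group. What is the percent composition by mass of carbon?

Atom tally by fragment:
  cyclohexane ring core → C:6 H:12
  (− 1 ring H displaced by substituents)
  + OH → O:1 H:1
Element totals:
  C: 6
  H: 12
  O: 1
Molecular formula: C6H12O.
Molar mass = 100.161 g/mol.
Mass from C: 6 × 12.011 = 72.066 g/mol.
%C = 72.066 / 100.161 × 100 = 71.95%.

71.95%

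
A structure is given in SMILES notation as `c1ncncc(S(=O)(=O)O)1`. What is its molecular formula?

C4H4N2O3S

Atom tally by fragment:
  pyrimidine ring core → C:4 H:4 N:2
  (− 1 ring H displaced by substituents)
  + SO3H → S:1 O:3 H:1
Element totals:
  C: 4
  H: 4
  N: 2
  O: 3
  S: 1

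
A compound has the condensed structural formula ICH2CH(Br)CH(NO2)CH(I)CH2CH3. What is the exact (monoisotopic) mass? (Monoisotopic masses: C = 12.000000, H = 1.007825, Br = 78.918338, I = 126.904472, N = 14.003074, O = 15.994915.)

460.7984

Element totals:
  C: 6
  H: 10
  Br: 1
  I: 2
  N: 1
  O: 2
Molecular formula: C6H10BrI2NO2.
  M = 6(12.0) + 10(1.007825) + 78.918338 + 2(126.904472) + 14.003074 + 2(15.994915)
    = 72.000000 + 10.078250 + 78.918338 + 253.808944 + 14.003074 + 31.989830 = 460.798436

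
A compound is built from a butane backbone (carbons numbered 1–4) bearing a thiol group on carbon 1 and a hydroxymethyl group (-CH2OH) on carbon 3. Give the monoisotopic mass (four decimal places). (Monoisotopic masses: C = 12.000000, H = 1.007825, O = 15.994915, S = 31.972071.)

120.0609

Atom tally by fragment:
  HSCH2 → C:1 H:3 S:1
  CH2 → C:1 H:2
  CH(CH2OH) → C:2 H:4 O:1
  CH3 → C:1 H:3
Element totals:
  C: 5
  H: 12
  O: 1
  S: 1
Molecular formula: C5H12OS.
  M = 5(12.0) + 12(1.007825) + 15.994915 + 31.972071
    = 60.000000 + 12.093900 + 15.994915 + 31.972071 = 120.060886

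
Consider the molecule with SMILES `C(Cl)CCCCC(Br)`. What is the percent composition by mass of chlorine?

Atom tally by fragment:
  ClCH2 → C:1 H:2 Cl:1
  CH2 → C:1 H:2
  CH2 → C:1 H:2
  CH2 → C:1 H:2
  CH2 → C:1 H:2
  CH2Br → C:1 H:2 Br:1
Element totals:
  C: 6
  H: 12
  Br: 1
  Cl: 1
Molecular formula: C6H12BrCl.
Molar mass = 199.516 g/mol.
Mass from Cl: 1 × 35.45 = 35.450 g/mol.
%Cl = 35.450 / 199.516 × 100 = 17.77%.

17.77%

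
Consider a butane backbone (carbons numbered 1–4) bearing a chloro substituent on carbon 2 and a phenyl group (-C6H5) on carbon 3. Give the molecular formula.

Atom tally by fragment:
  CH3 → C:1 H:3
  CH(Cl) → C:1 H:1 Cl:1
  CH(C6H5) → C:7 H:6
  CH3 → C:1 H:3
Element totals:
  C: 10
  H: 13
  Cl: 1

C10H13Cl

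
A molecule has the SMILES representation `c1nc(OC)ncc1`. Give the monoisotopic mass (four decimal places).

110.0480

Atom tally by fragment:
  pyrimidine ring core → C:4 H:4 N:2
  (− 1 ring H displaced by substituents)
  + OCH3 → C:1 H:3 O:1
Element totals:
  C: 5
  H: 6
  N: 2
  O: 1
Molecular formula: C5H6N2O.
  M = 5(12.0) + 6(1.007825) + 2(14.003074) + 15.994915
    = 60.000000 + 6.046950 + 28.006148 + 15.994915 = 110.048013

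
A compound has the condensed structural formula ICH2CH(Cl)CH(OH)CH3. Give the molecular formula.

C4H8ClIO

Atom tally by fragment:
  ICH2 → C:1 H:2 I:1
  CH(Cl) → C:1 H:1 Cl:1
  CH(OH) → C:1 H:2 O:1
  CH3 → C:1 H:3
Element totals:
  C: 4
  H: 8
  Cl: 1
  I: 1
  O: 1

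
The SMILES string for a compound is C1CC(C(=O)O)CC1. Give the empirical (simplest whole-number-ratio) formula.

Atom tally by fragment:
  cyclopentane ring core → C:5 H:10
  (− 1 ring H displaced by substituents)
  + COOH → C:1 H:1 O:2
Element totals:
  C: 6
  H: 10
  O: 2
Molecular formula: C6H10O2.
gcd of subscripts = 2; dividing each by 2:
  C: 6/2 = 3
  H: 10/2 = 5
  O: 2/2 = 1

C3H5O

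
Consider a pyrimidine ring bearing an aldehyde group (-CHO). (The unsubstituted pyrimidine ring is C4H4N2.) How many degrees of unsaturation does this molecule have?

5

Atom tally by fragment:
  pyrimidine ring core → C:4 H:4 N:2
  (− 1 ring H displaced by substituents)
  + CHO → C:1 H:1 O:1
Element totals:
  C: 5
  H: 4
  N: 2
  O: 1
Molecular formula: C5H4N2O.
DoU = (2C + 2 + N − H − X) / 2 = (2·5 + 2 + 2 − 4 − 0) / 2 = 5.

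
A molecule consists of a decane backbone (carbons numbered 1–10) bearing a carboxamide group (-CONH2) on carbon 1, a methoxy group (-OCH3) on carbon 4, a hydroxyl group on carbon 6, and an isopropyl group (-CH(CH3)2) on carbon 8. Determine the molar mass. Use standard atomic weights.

273.42 g/mol

Atom tally by fragment:
  H2NOCCH2 → C:2 H:4 O:1 N:1
  CH2 → C:1 H:2
  CH2 → C:1 H:2
  CH(OCH3) → C:2 H:4 O:1
  CH2 → C:1 H:2
  CH(OH) → C:1 H:2 O:1
  CH2 → C:1 H:2
  CH(CH(CH3)2) → C:4 H:8
  CH2 → C:1 H:2
  CH3 → C:1 H:3
Element totals:
  C: 15
  H: 31
  N: 1
  O: 3
Molecular formula: C15H31NO3.
  M = 15(12.011) + 31(1.008) + 14.007 + 3(15.999)
    = 180.165 + 31.248 + 14.007 + 47.997 = 273.417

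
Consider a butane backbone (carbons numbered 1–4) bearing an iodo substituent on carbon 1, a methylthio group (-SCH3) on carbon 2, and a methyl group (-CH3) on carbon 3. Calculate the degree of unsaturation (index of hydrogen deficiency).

0

Atom tally by fragment:
  ICH2 → C:1 H:2 I:1
  CH(SCH3) → C:2 H:4 S:1
  CH(CH3) → C:2 H:4
  CH3 → C:1 H:3
Element totals:
  C: 6
  H: 13
  I: 1
  S: 1
Molecular formula: C6H13IS.
DoU = (2C + 2 + N − H − X) / 2 = (2·6 + 2 + 0 − 13 − 1) / 2 = 0.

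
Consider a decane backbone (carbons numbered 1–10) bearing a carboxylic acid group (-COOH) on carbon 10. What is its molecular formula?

C11H22O2

Atom tally by fragment:
  CH3 → C:1 H:3
  CH2 → C:1 H:2
  CH2 → C:1 H:2
  CH2 → C:1 H:2
  CH2 → C:1 H:2
  CH2 → C:1 H:2
  CH2 → C:1 H:2
  CH2 → C:1 H:2
  CH2 → C:1 H:2
  CH2COOH → C:2 H:3 O:2
Element totals:
  C: 11
  H: 22
  O: 2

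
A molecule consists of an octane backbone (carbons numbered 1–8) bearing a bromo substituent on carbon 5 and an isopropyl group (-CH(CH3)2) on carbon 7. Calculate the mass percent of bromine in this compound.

33.97%

Atom tally by fragment:
  CH3 → C:1 H:3
  CH2 → C:1 H:2
  CH2 → C:1 H:2
  CH2 → C:1 H:2
  CH(Br) → C:1 H:1 Br:1
  CH2 → C:1 H:2
  CH(CH(CH3)2) → C:4 H:8
  CH3 → C:1 H:3
Element totals:
  C: 11
  H: 23
  Br: 1
Molecular formula: C11H23Br.
Molar mass = 235.209 g/mol.
Mass from Br: 1 × 79.904 = 79.904 g/mol.
%Br = 79.904 / 235.209 × 100 = 33.97%.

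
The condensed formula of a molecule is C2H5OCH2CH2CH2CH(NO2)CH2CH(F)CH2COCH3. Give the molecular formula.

Atom tally by fragment:
  C2H5OCH2 → C:3 H:7 O:1
  CH2 → C:1 H:2
  CH2 → C:1 H:2
  CH(NO2) → C:1 H:1 N:1 O:2
  CH2 → C:1 H:2
  CH(F) → C:1 H:1 F:1
  CH2COCH3 → C:3 H:5 O:1
Element totals:
  C: 11
  H: 20
  F: 1
  N: 1
  O: 4

C11H20FNO4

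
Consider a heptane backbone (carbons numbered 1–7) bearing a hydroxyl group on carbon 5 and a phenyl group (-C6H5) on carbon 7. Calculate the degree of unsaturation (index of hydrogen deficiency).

Atom tally by fragment:
  CH3 → C:1 H:3
  CH2 → C:1 H:2
  CH2 → C:1 H:2
  CH2 → C:1 H:2
  CH(OH) → C:1 H:2 O:1
  CH2 → C:1 H:2
  CH2C6H5 → C:7 H:7
Element totals:
  C: 13
  H: 20
  O: 1
Molecular formula: C13H20O.
DoU = (2C + 2 + N − H − X) / 2 = (2·13 + 2 + 0 − 20 − 0) / 2 = 4.

4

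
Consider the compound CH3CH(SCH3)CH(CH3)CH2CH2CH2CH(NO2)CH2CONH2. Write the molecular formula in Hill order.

C11H22N2O3S

Atom tally by fragment:
  CH3 → C:1 H:3
  CH(SCH3) → C:2 H:4 S:1
  CH(CH3) → C:2 H:4
  CH2 → C:1 H:2
  CH2 → C:1 H:2
  CH2 → C:1 H:2
  CH(NO2) → C:1 H:1 N:1 O:2
  CH2CONH2 → C:2 H:4 O:1 N:1
Element totals:
  C: 11
  H: 22
  N: 2
  O: 3
  S: 1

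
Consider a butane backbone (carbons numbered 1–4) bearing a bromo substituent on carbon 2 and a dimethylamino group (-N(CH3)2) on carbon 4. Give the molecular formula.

Atom tally by fragment:
  CH3 → C:1 H:3
  CH(Br) → C:1 H:1 Br:1
  CH2 → C:1 H:2
  CH2N(CH3)2 → C:3 H:8 N:1
Element totals:
  C: 6
  H: 14
  Br: 1
  N: 1

C6H14BrN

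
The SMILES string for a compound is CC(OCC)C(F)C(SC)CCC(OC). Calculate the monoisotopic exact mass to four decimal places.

238.1403

Atom tally by fragment:
  CH3 → C:1 H:3
  CH(OC2H5) → C:3 H:6 O:1
  CH(F) → C:1 H:1 F:1
  CH(SCH3) → C:2 H:4 S:1
  CH2 → C:1 H:2
  CH2 → C:1 H:2
  CH2OCH3 → C:2 H:5 O:1
Element totals:
  C: 11
  H: 23
  F: 1
  O: 2
  S: 1
Molecular formula: C11H23FO2S.
  M = 11(12.0) + 23(1.007825) + 18.998403 + 2(15.994915) + 31.972071
    = 132.000000 + 23.179975 + 18.998403 + 31.989830 + 31.972071 = 238.140279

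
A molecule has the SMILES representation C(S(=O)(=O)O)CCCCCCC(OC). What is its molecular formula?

C9H20O4S

Atom tally by fragment:
  HO3SCH2 → C:1 H:3 S:1 O:3
  CH2 → C:1 H:2
  CH2 → C:1 H:2
  CH2 → C:1 H:2
  CH2 → C:1 H:2
  CH2 → C:1 H:2
  CH2 → C:1 H:2
  CH2OCH3 → C:2 H:5 O:1
Element totals:
  C: 9
  H: 20
  O: 4
  S: 1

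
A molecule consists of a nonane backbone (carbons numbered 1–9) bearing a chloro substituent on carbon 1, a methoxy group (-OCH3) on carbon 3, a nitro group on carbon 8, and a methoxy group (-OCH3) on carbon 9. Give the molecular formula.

Atom tally by fragment:
  ClCH2 → C:1 H:2 Cl:1
  CH2 → C:1 H:2
  CH(OCH3) → C:2 H:4 O:1
  CH2 → C:1 H:2
  CH2 → C:1 H:2
  CH2 → C:1 H:2
  CH2 → C:1 H:2
  CH(NO2) → C:1 H:1 N:1 O:2
  CH2OCH3 → C:2 H:5 O:1
Element totals:
  C: 11
  H: 22
  Cl: 1
  N: 1
  O: 4

C11H22ClNO4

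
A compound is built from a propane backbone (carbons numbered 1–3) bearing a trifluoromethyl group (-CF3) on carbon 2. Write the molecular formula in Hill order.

Atom tally by fragment:
  CH3 → C:1 H:3
  CH(CF3) → C:2 H:1 F:3
  CH3 → C:1 H:3
Element totals:
  C: 4
  H: 7
  F: 3

C4H7F3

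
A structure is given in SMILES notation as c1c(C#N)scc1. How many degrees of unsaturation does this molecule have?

5

Atom tally by fragment:
  thiophene ring core → C:4 H:4 S:1
  (− 1 ring H displaced by substituents)
  + CN → C:1 N:1
Element totals:
  C: 5
  H: 3
  N: 1
  S: 1
Molecular formula: C5H3NS.
DoU = (2C + 2 + N − H − X) / 2 = (2·5 + 2 + 1 − 3 − 0) / 2 = 5.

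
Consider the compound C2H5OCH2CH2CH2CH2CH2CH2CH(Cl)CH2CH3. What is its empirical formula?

Atom tally by fragment:
  C2H5OCH2 → C:3 H:7 O:1
  CH2 → C:1 H:2
  CH2 → C:1 H:2
  CH2 → C:1 H:2
  CH2 → C:1 H:2
  CH2 → C:1 H:2
  CH(Cl) → C:1 H:1 Cl:1
  CH2 → C:1 H:2
  CH3 → C:1 H:3
Element totals:
  C: 11
  H: 23
  Cl: 1
  O: 1
Molecular formula: C11H23ClO.
gcd of subscripts (11, 1, 23, 1) = 1, so the empirical formula equals the molecular formula.

C11H23ClO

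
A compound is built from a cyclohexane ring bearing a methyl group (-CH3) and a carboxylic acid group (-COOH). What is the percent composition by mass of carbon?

Atom tally by fragment:
  cyclohexane ring core → C:6 H:12
  (− 2 ring H displaced by substituents)
  + CH3 → C:1 H:3
  + COOH → C:1 H:1 O:2
Element totals:
  C: 8
  H: 14
  O: 2
Molecular formula: C8H14O2.
Molar mass = 142.198 g/mol.
Mass from C: 8 × 12.011 = 96.088 g/mol.
%C = 96.088 / 142.198 × 100 = 67.57%.

67.57%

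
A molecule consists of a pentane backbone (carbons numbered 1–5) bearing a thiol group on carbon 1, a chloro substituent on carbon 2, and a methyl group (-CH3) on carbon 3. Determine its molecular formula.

Atom tally by fragment:
  HSCH2 → C:1 H:3 S:1
  CH(Cl) → C:1 H:1 Cl:1
  CH(CH3) → C:2 H:4
  CH2 → C:1 H:2
  CH3 → C:1 H:3
Element totals:
  C: 6
  H: 13
  Cl: 1
  S: 1

C6H13ClS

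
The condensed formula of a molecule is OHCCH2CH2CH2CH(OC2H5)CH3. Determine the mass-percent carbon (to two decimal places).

Atom tally by fragment:
  OHCCH2 → C:2 H:3 O:1
  CH2 → C:1 H:2
  CH2 → C:1 H:2
  CH(OC2H5) → C:3 H:6 O:1
  CH3 → C:1 H:3
Element totals:
  C: 8
  H: 16
  O: 2
Molecular formula: C8H16O2.
Molar mass = 144.214 g/mol.
Mass from C: 8 × 12.011 = 96.088 g/mol.
%C = 96.088 / 144.214 × 100 = 66.63%.

66.63%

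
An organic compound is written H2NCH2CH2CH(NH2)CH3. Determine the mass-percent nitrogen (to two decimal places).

31.78%

Element totals:
  C: 4
  H: 12
  N: 2
Molecular formula: C4H12N2.
Molar mass = 88.154 g/mol.
Mass from N: 2 × 14.007 = 28.014 g/mol.
%N = 28.014 / 88.154 × 100 = 31.78%.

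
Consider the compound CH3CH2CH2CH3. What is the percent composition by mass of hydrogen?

17.34%

Atom tally by fragment:
  CH3 → C:1 H:3
  CH2 → C:1 H:2
  CH2 → C:1 H:2
  CH3 → C:1 H:3
Element totals:
  C: 4
  H: 10
Molecular formula: C4H10.
Molar mass = 58.124 g/mol.
Mass from H: 10 × 1.008 = 10.080 g/mol.
%H = 10.080 / 58.124 × 100 = 17.34%.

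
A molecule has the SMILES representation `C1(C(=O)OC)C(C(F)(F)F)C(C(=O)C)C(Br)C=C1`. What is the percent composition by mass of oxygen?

Atom tally by fragment:
  cyclohexene ring core → C:6 H:10
  (− 4 ring H displaced by substituents)
  + COOCH3 → C:2 H:3 O:2
  + CF3 → C:1 F:3
  + COCH3 → C:2 H:3 O:1
  + Br → Br:1
Element totals:
  C: 11
  H: 12
  Br: 1
  F: 3
  O: 3
Molecular formula: C11H12BrF3O3.
Molar mass = 329.112 g/mol.
Mass from O: 3 × 15.999 = 47.997 g/mol.
%O = 47.997 / 329.112 × 100 = 14.58%.

14.58%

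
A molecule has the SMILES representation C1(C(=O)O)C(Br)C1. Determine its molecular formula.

Atom tally by fragment:
  cyclopropane ring core → C:3 H:6
  (− 2 ring H displaced by substituents)
  + COOH → C:1 H:1 O:2
  + Br → Br:1
Element totals:
  C: 4
  H: 5
  Br: 1
  O: 2

C4H5BrO2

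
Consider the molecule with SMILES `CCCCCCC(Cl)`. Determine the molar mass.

Atom tally by fragment:
  CH3 → C:1 H:3
  CH2 → C:1 H:2
  CH2 → C:1 H:2
  CH2 → C:1 H:2
  CH2 → C:1 H:2
  CH2 → C:1 H:2
  CH2Cl → C:1 H:2 Cl:1
Element totals:
  C: 7
  H: 15
  Cl: 1
Molecular formula: C7H15Cl.
  M = 7(12.011) + 15(1.008) + 35.45
    = 84.077 + 15.120 + 35.450 = 134.647

134.65 g/mol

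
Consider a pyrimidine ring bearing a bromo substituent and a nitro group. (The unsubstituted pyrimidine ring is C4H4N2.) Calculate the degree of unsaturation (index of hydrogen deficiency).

Atom tally by fragment:
  pyrimidine ring core → C:4 H:4 N:2
  (− 2 ring H displaced by substituents)
  + Br → Br:1
  + NO2 → N:1 O:2
Element totals:
  C: 4
  H: 2
  Br: 1
  N: 3
  O: 2
Molecular formula: C4H2BrN3O2.
DoU = (2C + 2 + N − H − X) / 2 = (2·4 + 2 + 3 − 2 − 1) / 2 = 5.

5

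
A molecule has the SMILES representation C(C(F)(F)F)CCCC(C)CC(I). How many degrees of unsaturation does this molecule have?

Atom tally by fragment:
  F3CCH2 → C:2 H:2 F:3
  CH2 → C:1 H:2
  CH2 → C:1 H:2
  CH2 → C:1 H:2
  CH(CH3) → C:2 H:4
  CH2 → C:1 H:2
  CH2I → C:1 H:2 I:1
Element totals:
  C: 9
  H: 16
  F: 3
  I: 1
Molecular formula: C9H16F3I.
DoU = (2C + 2 + N − H − X) / 2 = (2·9 + 2 + 0 − 16 − 4) / 2 = 0.

0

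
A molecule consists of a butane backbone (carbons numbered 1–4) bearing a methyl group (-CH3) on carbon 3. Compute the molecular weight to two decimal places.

72.15 g/mol

Atom tally by fragment:
  CH3 → C:1 H:3
  CH2 → C:1 H:2
  CH(CH3) → C:2 H:4
  CH3 → C:1 H:3
Element totals:
  C: 5
  H: 12
Molecular formula: C5H12.
  M = 5(12.011) + 12(1.008)
    = 60.055 + 12.096 = 72.151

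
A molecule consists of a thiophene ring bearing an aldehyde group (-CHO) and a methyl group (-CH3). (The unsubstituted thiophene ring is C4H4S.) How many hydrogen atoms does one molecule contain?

Atom tally by fragment:
  thiophene ring core → C:4 H:4 S:1
  (− 2 ring H displaced by substituents)
  + CHO → C:1 H:1 O:1
  + CH3 → C:1 H:3
Element totals:
  C: 6
  H: 6
  O: 1
  S: 1

6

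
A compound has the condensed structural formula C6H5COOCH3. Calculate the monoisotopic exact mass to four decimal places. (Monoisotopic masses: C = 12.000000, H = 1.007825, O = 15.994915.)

Atom tally by fragment:
  benzene ring core → C:6 H:6
  (− 1 ring H displaced by substituents)
  + COOCH3 → C:2 H:3 O:2
Element totals:
  C: 8
  H: 8
  O: 2
Molecular formula: C8H8O2.
  M = 8(12.0) + 8(1.007825) + 2(15.994915)
    = 96.000000 + 8.062600 + 31.989830 = 136.052430

136.0524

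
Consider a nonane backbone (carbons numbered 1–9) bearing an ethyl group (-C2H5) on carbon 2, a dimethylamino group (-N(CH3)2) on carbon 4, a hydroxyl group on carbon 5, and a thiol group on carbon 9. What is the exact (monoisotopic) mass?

247.1970

Atom tally by fragment:
  CH3 → C:1 H:3
  CH(C2H5) → C:3 H:6
  CH2 → C:1 H:2
  CH(N(CH3)2) → C:3 H:7 N:1
  CH(OH) → C:1 H:2 O:1
  CH2 → C:1 H:2
  CH2 → C:1 H:2
  CH2 → C:1 H:2
  CH2SH → C:1 H:3 S:1
Element totals:
  C: 13
  H: 29
  N: 1
  O: 1
  S: 1
Molecular formula: C13H29NOS.
  M = 13(12.0) + 29(1.007825) + 14.003074 + 15.994915 + 31.972071
    = 156.000000 + 29.226925 + 14.003074 + 15.994915 + 31.972071 = 247.196985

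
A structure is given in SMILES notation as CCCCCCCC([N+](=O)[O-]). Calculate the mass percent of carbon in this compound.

60.35%

Atom tally by fragment:
  CH3 → C:1 H:3
  CH2 → C:1 H:2
  CH2 → C:1 H:2
  CH2 → C:1 H:2
  CH2 → C:1 H:2
  CH2 → C:1 H:2
  CH2 → C:1 H:2
  CH2NO2 → C:1 H:2 N:1 O:2
Element totals:
  C: 8
  H: 17
  N: 1
  O: 2
Molecular formula: C8H17NO2.
Molar mass = 159.229 g/mol.
Mass from C: 8 × 12.011 = 96.088 g/mol.
%C = 96.088 / 159.229 × 100 = 60.35%.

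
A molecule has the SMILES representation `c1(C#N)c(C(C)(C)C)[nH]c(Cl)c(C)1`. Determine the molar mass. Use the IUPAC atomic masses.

Atom tally by fragment:
  pyrrole ring core → C:4 H:5 N:1
  (− 4 ring H displaced by substituents)
  + CN → C:1 N:1
  + C(CH3)3 → C:4 H:9
  + Cl → Cl:1
  + CH3 → C:1 H:3
Element totals:
  C: 10
  H: 13
  Cl: 1
  N: 2
Molecular formula: C10H13ClN2.
  M = 10(12.011) + 13(1.008) + 35.45 + 2(14.007)
    = 120.110 + 13.104 + 35.450 + 28.014 = 196.678

196.68 g/mol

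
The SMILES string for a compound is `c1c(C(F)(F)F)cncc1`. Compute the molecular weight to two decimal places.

Atom tally by fragment:
  pyridine ring core → C:5 H:5 N:1
  (− 1 ring H displaced by substituents)
  + CF3 → C:1 F:3
Element totals:
  C: 6
  H: 4
  F: 3
  N: 1
Molecular formula: C6H4F3N.
  M = 6(12.011) + 4(1.008) + 3(18.998) + 14.007
    = 72.066 + 4.032 + 56.994 + 14.007 = 147.099

147.10 g/mol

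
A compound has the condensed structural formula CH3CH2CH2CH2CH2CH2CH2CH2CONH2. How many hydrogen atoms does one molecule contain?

19

Element totals:
  C: 9
  H: 19
  N: 1
  O: 1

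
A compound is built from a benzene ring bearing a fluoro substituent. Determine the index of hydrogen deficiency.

Atom tally by fragment:
  benzene ring core → C:6 H:6
  (− 1 ring H displaced by substituents)
  + F → F:1
Element totals:
  C: 6
  H: 5
  F: 1
Molecular formula: C6H5F.
DoU = (2C + 2 + N − H − X) / 2 = (2·6 + 2 + 0 − 5 − 1) / 2 = 4.

4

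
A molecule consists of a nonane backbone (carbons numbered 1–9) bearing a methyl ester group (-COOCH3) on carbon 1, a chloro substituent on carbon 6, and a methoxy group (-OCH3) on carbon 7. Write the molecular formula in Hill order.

C12H23ClO3

Atom tally by fragment:
  CH3OOCCH2 → C:3 H:5 O:2
  CH2 → C:1 H:2
  CH2 → C:1 H:2
  CH2 → C:1 H:2
  CH2 → C:1 H:2
  CH(Cl) → C:1 H:1 Cl:1
  CH(OCH3) → C:2 H:4 O:1
  CH2 → C:1 H:2
  CH3 → C:1 H:3
Element totals:
  C: 12
  H: 23
  Cl: 1
  O: 3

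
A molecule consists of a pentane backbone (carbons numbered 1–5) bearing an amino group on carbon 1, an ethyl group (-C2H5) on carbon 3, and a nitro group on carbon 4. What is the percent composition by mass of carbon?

Atom tally by fragment:
  H2NCH2 → C:1 H:4 N:1
  CH2 → C:1 H:2
  CH(C2H5) → C:3 H:6
  CH(NO2) → C:1 H:1 N:1 O:2
  CH3 → C:1 H:3
Element totals:
  C: 7
  H: 16
  N: 2
  O: 2
Molecular formula: C7H16N2O2.
Molar mass = 160.217 g/mol.
Mass from C: 7 × 12.011 = 84.077 g/mol.
%C = 84.077 / 160.217 × 100 = 52.48%.

52.48%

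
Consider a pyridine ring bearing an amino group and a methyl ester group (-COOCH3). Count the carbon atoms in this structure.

7

Atom tally by fragment:
  pyridine ring core → C:5 H:5 N:1
  (− 2 ring H displaced by substituents)
  + NH2 → N:1 H:2
  + COOCH3 → C:2 H:3 O:2
Element totals:
  C: 7
  H: 8
  N: 2
  O: 2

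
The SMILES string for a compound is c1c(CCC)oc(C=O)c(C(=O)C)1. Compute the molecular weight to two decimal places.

180.20 g/mol

Atom tally by fragment:
  furan ring core → C:4 H:4 O:1
  (− 3 ring H displaced by substituents)
  + CH2CH2CH3 → C:3 H:7
  + CHO → C:1 H:1 O:1
  + COCH3 → C:2 H:3 O:1
Element totals:
  C: 10
  H: 12
  O: 3
Molecular formula: C10H12O3.
  M = 10(12.011) + 12(1.008) + 3(15.999)
    = 120.110 + 12.096 + 47.997 = 180.203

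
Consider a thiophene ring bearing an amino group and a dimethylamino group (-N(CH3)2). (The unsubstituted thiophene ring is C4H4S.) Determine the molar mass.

142.22 g/mol

Atom tally by fragment:
  thiophene ring core → C:4 H:4 S:1
  (− 2 ring H displaced by substituents)
  + NH2 → N:1 H:2
  + N(CH3)2 → N:1 C:2 H:6
Element totals:
  C: 6
  H: 10
  N: 2
  S: 1
Molecular formula: C6H10N2S.
  M = 6(12.011) + 10(1.008) + 2(14.007) + 32.06
    = 72.066 + 10.080 + 28.014 + 32.060 = 142.220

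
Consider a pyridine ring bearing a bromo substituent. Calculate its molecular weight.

Atom tally by fragment:
  pyridine ring core → C:5 H:5 N:1
  (− 1 ring H displaced by substituents)
  + Br → Br:1
Element totals:
  C: 5
  H: 4
  Br: 1
  N: 1
Molecular formula: C5H4BrN.
  M = 5(12.011) + 4(1.008) + 79.904 + 14.007
    = 60.055 + 4.032 + 79.904 + 14.007 = 157.998

158.00 g/mol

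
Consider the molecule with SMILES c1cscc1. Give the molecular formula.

Atom tally by fragment:
  thiophene ring core → C:4 H:4 S:1
Element totals:
  C: 4
  H: 4
  S: 1

C4H4S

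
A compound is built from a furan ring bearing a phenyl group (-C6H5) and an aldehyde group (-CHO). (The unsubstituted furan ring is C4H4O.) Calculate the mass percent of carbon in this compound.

76.73%

Atom tally by fragment:
  furan ring core → C:4 H:4 O:1
  (− 2 ring H displaced by substituents)
  + C6H5 → C:6 H:5
  + CHO → C:1 H:1 O:1
Element totals:
  C: 11
  H: 8
  O: 2
Molecular formula: C11H8O2.
Molar mass = 172.183 g/mol.
Mass from C: 11 × 12.011 = 132.121 g/mol.
%C = 132.121 / 172.183 × 100 = 76.73%.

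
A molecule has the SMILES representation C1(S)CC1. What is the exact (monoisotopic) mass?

74.0190

Atom tally by fragment:
  cyclopropane ring core → C:3 H:6
  (− 1 ring H displaced by substituents)
  + SH → S:1 H:1
Element totals:
  C: 3
  H: 6
  S: 1
Molecular formula: C3H6S.
  M = 3(12.0) + 6(1.007825) + 31.972071
    = 36.000000 + 6.046950 + 31.972071 = 74.019021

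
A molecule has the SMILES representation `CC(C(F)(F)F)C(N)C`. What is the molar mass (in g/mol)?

141.14 g/mol

Atom tally by fragment:
  CH3 → C:1 H:3
  CH(CF3) → C:2 H:1 F:3
  CH(NH2) → C:1 H:3 N:1
  CH3 → C:1 H:3
Element totals:
  C: 5
  H: 10
  F: 3
  N: 1
Molecular formula: C5H10F3N.
  M = 5(12.011) + 10(1.008) + 3(18.998) + 14.007
    = 60.055 + 10.080 + 56.994 + 14.007 = 141.136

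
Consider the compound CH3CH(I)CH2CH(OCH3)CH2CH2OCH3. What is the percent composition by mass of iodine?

46.63%

Element totals:
  C: 8
  H: 17
  I: 1
  O: 2
Molecular formula: C8H17IO2.
Molar mass = 272.126 g/mol.
Mass from I: 1 × 126.904 = 126.904 g/mol.
%I = 126.904 / 272.126 × 100 = 46.63%.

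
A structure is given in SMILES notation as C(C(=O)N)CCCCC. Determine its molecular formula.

Atom tally by fragment:
  H2NOCCH2 → C:2 H:4 O:1 N:1
  CH2 → C:1 H:2
  CH2 → C:1 H:2
  CH2 → C:1 H:2
  CH2 → C:1 H:2
  CH3 → C:1 H:3
Element totals:
  C: 7
  H: 15
  N: 1
  O: 1

C7H15NO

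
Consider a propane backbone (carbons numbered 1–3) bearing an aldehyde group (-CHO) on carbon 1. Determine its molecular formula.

C4H8O

Atom tally by fragment:
  OHCCH2 → C:2 H:3 O:1
  CH2 → C:1 H:2
  CH3 → C:1 H:3
Element totals:
  C: 4
  H: 8
  O: 1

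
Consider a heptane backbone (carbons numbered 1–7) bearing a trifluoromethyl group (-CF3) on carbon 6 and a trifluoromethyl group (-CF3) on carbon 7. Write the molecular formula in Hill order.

C9H14F6

Atom tally by fragment:
  CH3 → C:1 H:3
  CH2 → C:1 H:2
  CH2 → C:1 H:2
  CH2 → C:1 H:2
  CH2 → C:1 H:2
  CH(CF3) → C:2 H:1 F:3
  CH2CF3 → C:2 H:2 F:3
Element totals:
  C: 9
  H: 14
  F: 6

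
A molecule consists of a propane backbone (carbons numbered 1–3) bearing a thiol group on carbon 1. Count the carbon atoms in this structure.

Atom tally by fragment:
  HSCH2 → C:1 H:3 S:1
  CH2 → C:1 H:2
  CH3 → C:1 H:3
Element totals:
  C: 3
  H: 8
  S: 1

3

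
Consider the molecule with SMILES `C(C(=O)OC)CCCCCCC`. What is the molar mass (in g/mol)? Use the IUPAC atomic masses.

172.27 g/mol

Atom tally by fragment:
  CH3OOCCH2 → C:3 H:5 O:2
  CH2 → C:1 H:2
  CH2 → C:1 H:2
  CH2 → C:1 H:2
  CH2 → C:1 H:2
  CH2 → C:1 H:2
  CH2 → C:1 H:2
  CH3 → C:1 H:3
Element totals:
  C: 10
  H: 20
  O: 2
Molecular formula: C10H20O2.
  M = 10(12.011) + 20(1.008) + 2(15.999)
    = 120.110 + 20.160 + 31.998 = 172.268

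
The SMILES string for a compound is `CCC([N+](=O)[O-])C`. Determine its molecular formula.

Atom tally by fragment:
  CH3 → C:1 H:3
  CH2 → C:1 H:2
  CH(NO2) → C:1 H:1 N:1 O:2
  CH3 → C:1 H:3
Element totals:
  C: 4
  H: 9
  N: 1
  O: 2

C4H9NO2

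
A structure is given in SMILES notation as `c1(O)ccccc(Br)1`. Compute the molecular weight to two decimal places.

Atom tally by fragment:
  benzene ring core → C:6 H:6
  (− 2 ring H displaced by substituents)
  + OH → O:1 H:1
  + Br → Br:1
Element totals:
  C: 6
  H: 5
  Br: 1
  O: 1
Molecular formula: C6H5BrO.
  M = 6(12.011) + 5(1.008) + 79.904 + 15.999
    = 72.066 + 5.040 + 79.904 + 15.999 = 173.009

173.01 g/mol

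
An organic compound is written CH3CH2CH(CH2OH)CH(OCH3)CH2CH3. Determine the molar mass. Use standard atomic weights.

146.23 g/mol

Atom tally by fragment:
  CH3 → C:1 H:3
  CH2 → C:1 H:2
  CH(CH2OH) → C:2 H:4 O:1
  CH(OCH3) → C:2 H:4 O:1
  CH2 → C:1 H:2
  CH3 → C:1 H:3
Element totals:
  C: 8
  H: 18
  O: 2
Molecular formula: C8H18O2.
  M = 8(12.011) + 18(1.008) + 2(15.999)
    = 96.088 + 18.144 + 31.998 = 146.230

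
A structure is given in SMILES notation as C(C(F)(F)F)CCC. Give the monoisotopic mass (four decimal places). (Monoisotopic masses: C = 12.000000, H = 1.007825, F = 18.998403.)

Atom tally by fragment:
  F3CCH2 → C:2 H:2 F:3
  CH2 → C:1 H:2
  CH2 → C:1 H:2
  CH3 → C:1 H:3
Element totals:
  C: 5
  H: 9
  F: 3
Molecular formula: C5H9F3.
  M = 5(12.0) + 9(1.007825) + 3(18.998403)
    = 60.000000 + 9.070425 + 56.995209 = 126.065634

126.0656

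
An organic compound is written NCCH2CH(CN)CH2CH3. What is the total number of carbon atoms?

Element totals:
  C: 6
  H: 8
  N: 2

6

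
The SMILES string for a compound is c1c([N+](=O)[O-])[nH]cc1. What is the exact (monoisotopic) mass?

Atom tally by fragment:
  pyrrole ring core → C:4 H:5 N:1
  (− 1 ring H displaced by substituents)
  + NO2 → N:1 O:2
Element totals:
  C: 4
  H: 4
  N: 2
  O: 2
Molecular formula: C4H4N2O2.
  M = 4(12.0) + 4(1.007825) + 2(14.003074) + 2(15.994915)
    = 48.000000 + 4.031300 + 28.006148 + 31.989830 = 112.027278

112.0273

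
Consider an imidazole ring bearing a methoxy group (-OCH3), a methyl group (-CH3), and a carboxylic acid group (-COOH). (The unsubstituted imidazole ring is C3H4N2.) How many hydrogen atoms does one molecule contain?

Atom tally by fragment:
  imidazole ring core → C:3 H:4 N:2
  (− 3 ring H displaced by substituents)
  + OCH3 → C:1 H:3 O:1
  + CH3 → C:1 H:3
  + COOH → C:1 H:1 O:2
Element totals:
  C: 6
  H: 8
  N: 2
  O: 3

8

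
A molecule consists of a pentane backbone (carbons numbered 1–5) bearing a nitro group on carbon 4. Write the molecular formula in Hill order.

Atom tally by fragment:
  CH3 → C:1 H:3
  CH2 → C:1 H:2
  CH2 → C:1 H:2
  CH(NO2) → C:1 H:1 N:1 O:2
  CH3 → C:1 H:3
Element totals:
  C: 5
  H: 11
  N: 1
  O: 2

C5H11NO2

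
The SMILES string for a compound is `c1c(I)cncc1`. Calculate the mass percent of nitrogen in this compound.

Atom tally by fragment:
  pyridine ring core → C:5 H:5 N:1
  (− 1 ring H displaced by substituents)
  + I → I:1
Element totals:
  C: 5
  H: 4
  I: 1
  N: 1
Molecular formula: C5H4IN.
Molar mass = 204.998 g/mol.
Mass from N: 1 × 14.007 = 14.007 g/mol.
%N = 14.007 / 204.998 × 100 = 6.83%.

6.83%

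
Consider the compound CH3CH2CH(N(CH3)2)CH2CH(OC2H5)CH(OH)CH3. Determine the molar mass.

203.33 g/mol

Element totals:
  C: 11
  H: 25
  N: 1
  O: 2
Molecular formula: C11H25NO2.
  M = 11(12.011) + 25(1.008) + 14.007 + 2(15.999)
    = 132.121 + 25.200 + 14.007 + 31.998 = 203.326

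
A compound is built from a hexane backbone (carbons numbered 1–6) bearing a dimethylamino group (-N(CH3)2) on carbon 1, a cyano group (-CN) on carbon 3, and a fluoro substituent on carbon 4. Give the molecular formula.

C9H17FN2

Atom tally by fragment:
  (CH3)2NCH2 → C:3 H:8 N:1
  CH2 → C:1 H:2
  CH(CN) → C:2 H:1 N:1
  CH(F) → C:1 H:1 F:1
  CH2 → C:1 H:2
  CH3 → C:1 H:3
Element totals:
  C: 9
  H: 17
  F: 1
  N: 2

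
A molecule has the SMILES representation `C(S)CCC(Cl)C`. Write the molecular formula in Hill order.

Atom tally by fragment:
  HSCH2 → C:1 H:3 S:1
  CH2 → C:1 H:2
  CH2 → C:1 H:2
  CH(Cl) → C:1 H:1 Cl:1
  CH3 → C:1 H:3
Element totals:
  C: 5
  H: 11
  Cl: 1
  S: 1

C5H11ClS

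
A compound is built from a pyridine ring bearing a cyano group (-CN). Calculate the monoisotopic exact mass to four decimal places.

Atom tally by fragment:
  pyridine ring core → C:5 H:5 N:1
  (− 1 ring H displaced by substituents)
  + CN → C:1 N:1
Element totals:
  C: 6
  H: 4
  N: 2
Molecular formula: C6H4N2.
  M = 6(12.0) + 4(1.007825) + 2(14.003074)
    = 72.000000 + 4.031300 + 28.006148 = 104.037448

104.0374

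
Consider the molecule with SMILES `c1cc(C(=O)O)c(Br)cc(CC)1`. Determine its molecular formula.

Atom tally by fragment:
  benzene ring core → C:6 H:6
  (− 3 ring H displaced by substituents)
  + COOH → C:1 H:1 O:2
  + Br → Br:1
  + C2H5 → C:2 H:5
Element totals:
  C: 9
  H: 9
  Br: 1
  O: 2

C9H9BrO2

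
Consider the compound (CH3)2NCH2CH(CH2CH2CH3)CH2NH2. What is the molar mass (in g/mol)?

Element totals:
  C: 8
  H: 20
  N: 2
Molecular formula: C8H20N2.
  M = 8(12.011) + 20(1.008) + 2(14.007)
    = 96.088 + 20.160 + 28.014 = 144.262

144.26 g/mol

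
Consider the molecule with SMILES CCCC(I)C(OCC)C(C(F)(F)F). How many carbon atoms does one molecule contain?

9

Atom tally by fragment:
  CH3 → C:1 H:3
  CH2 → C:1 H:2
  CH2 → C:1 H:2
  CH(I) → C:1 H:1 I:1
  CH(OC2H5) → C:3 H:6 O:1
  CH2CF3 → C:2 H:2 F:3
Element totals:
  C: 9
  H: 16
  F: 3
  I: 1
  O: 1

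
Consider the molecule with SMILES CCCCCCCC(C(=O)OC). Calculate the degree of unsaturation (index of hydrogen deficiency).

Atom tally by fragment:
  CH3 → C:1 H:3
  CH2 → C:1 H:2
  CH2 → C:1 H:2
  CH2 → C:1 H:2
  CH2 → C:1 H:2
  CH2 → C:1 H:2
  CH2 → C:1 H:2
  CH2COOCH3 → C:3 H:5 O:2
Element totals:
  C: 10
  H: 20
  O: 2
Molecular formula: C10H20O2.
DoU = (2C + 2 + N − H − X) / 2 = (2·10 + 2 + 0 − 20 − 0) / 2 = 1.

1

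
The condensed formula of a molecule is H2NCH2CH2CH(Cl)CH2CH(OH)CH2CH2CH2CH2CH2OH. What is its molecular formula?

C10H22ClNO2

Atom tally by fragment:
  H2NCH2 → C:1 H:4 N:1
  CH2 → C:1 H:2
  CH(Cl) → C:1 H:1 Cl:1
  CH2 → C:1 H:2
  CH(OH) → C:1 H:2 O:1
  CH2 → C:1 H:2
  CH2 → C:1 H:2
  CH2 → C:1 H:2
  CH2CH2OH → C:2 H:5 O:1
Element totals:
  C: 10
  H: 22
  Cl: 1
  N: 1
  O: 2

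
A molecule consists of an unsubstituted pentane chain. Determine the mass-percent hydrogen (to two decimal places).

Atom tally by fragment:
  CH3 → C:1 H:3
  CH2 → C:1 H:2
  CH2 → C:1 H:2
  CH2 → C:1 H:2
  CH3 → C:1 H:3
Element totals:
  C: 5
  H: 12
Molecular formula: C5H12.
Molar mass = 72.151 g/mol.
Mass from H: 12 × 1.008 = 12.096 g/mol.
%H = 12.096 / 72.151 × 100 = 16.76%.

16.76%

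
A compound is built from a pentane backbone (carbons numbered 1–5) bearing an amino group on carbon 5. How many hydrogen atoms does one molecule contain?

13

Atom tally by fragment:
  CH3 → C:1 H:3
  CH2 → C:1 H:2
  CH2 → C:1 H:2
  CH2 → C:1 H:2
  CH2NH2 → C:1 H:4 N:1
Element totals:
  C: 5
  H: 13
  N: 1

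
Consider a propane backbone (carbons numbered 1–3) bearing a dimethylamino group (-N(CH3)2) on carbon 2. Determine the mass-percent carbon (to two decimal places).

68.90%

Atom tally by fragment:
  CH3 → C:1 H:3
  CH(N(CH3)2) → C:3 H:7 N:1
  CH3 → C:1 H:3
Element totals:
  C: 5
  H: 13
  N: 1
Molecular formula: C5H13N.
Molar mass = 87.166 g/mol.
Mass from C: 5 × 12.011 = 60.055 g/mol.
%C = 60.055 / 87.166 × 100 = 68.90%.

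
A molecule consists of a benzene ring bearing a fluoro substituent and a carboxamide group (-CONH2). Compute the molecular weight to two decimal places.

139.13 g/mol

Atom tally by fragment:
  benzene ring core → C:6 H:6
  (− 2 ring H displaced by substituents)
  + F → F:1
  + CONH2 → C:1 H:2 O:1 N:1
Element totals:
  C: 7
  H: 6
  F: 1
  N: 1
  O: 1
Molecular formula: C7H6FNO.
  M = 7(12.011) + 6(1.008) + 18.998 + 14.007 + 15.999
    = 84.077 + 6.048 + 18.998 + 14.007 + 15.999 = 139.129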